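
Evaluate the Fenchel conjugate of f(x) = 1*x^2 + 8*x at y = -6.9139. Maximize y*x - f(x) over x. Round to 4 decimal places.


f*(y) = sup_x {y*x - a*x^2 - b*x} = sup_x {(y-b)*x - a*x^2}
FOC: (y - b) - 2a*x = 0 => x* = (y - b)/(2a)
x* = (-6.9139 - 8)/(2*1) = -7.457
f*(-6.9139) = (y-b)^2/(4a) = (-6.9139 - 8)^2/(4*1)
= 222.4244/4 = 55.6061


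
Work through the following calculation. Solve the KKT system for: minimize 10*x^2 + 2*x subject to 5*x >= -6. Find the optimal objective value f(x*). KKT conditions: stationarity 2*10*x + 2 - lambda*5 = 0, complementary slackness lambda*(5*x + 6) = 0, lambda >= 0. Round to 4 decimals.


Step 1: Try lambda = 0 (constraint inactive).
Stationarity: 2*10*x + 2 = 0
x* = -2/(2*10) = -0.1
Check constraint: 5*-0.1 = -0.5 >= -6 -- satisfied.
Step 2: Compute optimal value.
f(x*) = 10*(-0.1)^2 + 2*(-0.1) = -0.1


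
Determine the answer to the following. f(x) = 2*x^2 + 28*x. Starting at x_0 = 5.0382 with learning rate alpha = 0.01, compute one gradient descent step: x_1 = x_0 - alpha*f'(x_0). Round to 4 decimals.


We compute the gradient at x_0 and apply the update.
f'(x) = 4*x + 28
f'(5.0382) = 4*5.0382 + 28 = 48.1528
x_1 = 5.0382 - 0.01*48.1528 = 4.5567


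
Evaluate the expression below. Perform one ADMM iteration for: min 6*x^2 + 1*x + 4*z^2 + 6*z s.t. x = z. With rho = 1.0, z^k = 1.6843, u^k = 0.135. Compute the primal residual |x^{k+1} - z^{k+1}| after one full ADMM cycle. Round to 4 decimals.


ADMM iteration with rho = 1.0, z^k = 1.6843, u^k = 0.135
Step 1: x-update.
Minimize 6*x^2 + 1*x + (1.0/2)*(x - 1.6843 + 0.135)^2
FOC: (2*6 + 1.0)*x = -1 + 1.0*(1.6843 - 0.135)
x^{k+1} = 0.0423
Step 2: z-update.
Minimize 4*z^2 + 6*z + (1.0/2)*(0.0423 - z + 0.135)^2
FOC: (2*4 + 1.0)*z = -6 + 1.0*(0.0423 + 0.135)
z^{k+1} = -0.647
Step 3: u-update.
u^{k+1} = 0.135 + 0.0423 + 0.647 = 0.8242
Step 4: Primal residual = |0.0423 + 0.647| = 0.6892


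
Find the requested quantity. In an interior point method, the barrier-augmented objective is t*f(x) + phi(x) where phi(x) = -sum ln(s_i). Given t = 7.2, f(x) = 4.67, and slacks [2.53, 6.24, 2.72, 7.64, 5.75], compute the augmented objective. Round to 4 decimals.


Step 1: Compute log-barrier.
ln values: [0.9282, 1.831, 1.0006, 2.0334, 1.7492]
phi = -(0.9282 + 1.831 + 1.0006 + 2.0334 + 1.7492) = -7.5424
Step 2: Compute augmented objective.
t*f(x) = 7.2*4.67 = 33.624
Total = 33.624 - 7.5424 = 26.0816


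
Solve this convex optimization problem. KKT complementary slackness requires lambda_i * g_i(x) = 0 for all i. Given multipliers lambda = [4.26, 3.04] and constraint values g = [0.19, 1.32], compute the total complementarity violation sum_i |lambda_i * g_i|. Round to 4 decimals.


KKT complementary slackness check:
lambda_1 * g_1 = 4.26 * 0.19 = 0.8094
lambda_2 * g_2 = 3.04 * 1.32 = 4.0128
Total violation = 0.8094 + 4.0128 = 4.8222


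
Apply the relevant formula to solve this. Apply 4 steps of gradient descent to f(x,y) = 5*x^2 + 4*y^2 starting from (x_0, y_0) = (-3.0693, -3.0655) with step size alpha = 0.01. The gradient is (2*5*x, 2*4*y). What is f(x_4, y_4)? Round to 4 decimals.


Gradient descent on f(x,y) = 5*x^2 + 4*y^2.
Starting point: (-3.0693, -3.0655), alpha = 0.01
Step 1: grad_x = 2*5*-3.0693 = -30.693, grad_y = 2*4*-3.0655 = -24.524
  x_1 = -3.0693 - 0.01*-30.693 = -2.7624
  y_1 = -3.0655 - 0.01*-24.524 = -2.8203
Step 2: grad_x = 2*5*-2.7624 = -27.6237, grad_y = 2*4*-2.8203 = -22.5621
  x_2 = -2.7624 - 0.01*-27.6237 = -2.4861
  y_2 = -2.8203 - 0.01*-22.5621 = -2.5946
Step 3: grad_x = 2*5*-2.4861 = -24.8613, grad_y = 2*4*-2.5946 = -20.7571
  x_3 = -2.4861 - 0.01*-24.8613 = -2.2375
  y_3 = -2.5946 - 0.01*-20.7571 = -2.3871
Step 4: grad_x = 2*5*-2.2375 = -22.3752, grad_y = 2*4*-2.3871 = -19.0965
  x_4 = -2.2375 - 0.01*-22.3752 = -2.0138
  y_4 = -2.3871 - 0.01*-19.0965 = -2.1961
f(-2.0138, -2.1961) = 5*(-2.0138)^2 + 4*(-2.1961)^2 = 39.5678


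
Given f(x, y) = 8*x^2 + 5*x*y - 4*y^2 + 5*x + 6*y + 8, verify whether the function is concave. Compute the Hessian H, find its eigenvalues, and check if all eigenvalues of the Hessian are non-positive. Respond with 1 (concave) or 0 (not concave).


The Hessian of f(x,y) = 8*x^2 + 5*x*y - 4*y^2 + 5*x + 6*y + 8 is:
H = [[16, 5], [5, -8]]
Trace = 16 - 8 = 8
Determinant = 16*-8 - (5)^2 = -153
Discriminant = (8)^2 - 4*-153 = 676.0
Eigenvalues: lambda_1 = -9.0, lambda_2 = 17.0
The function is not concave.

0


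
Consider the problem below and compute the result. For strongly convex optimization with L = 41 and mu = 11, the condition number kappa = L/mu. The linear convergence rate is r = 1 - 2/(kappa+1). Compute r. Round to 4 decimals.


Step 1: Compute the condition number.
kappa = L/mu = 41/11 = 3.7273
Step 2: Compute the convergence rate.
r = 1 - 2/(kappa + 1) = 1 - 2*mu/(L + mu) = (L - mu)/(L + mu) = 30/52 = 0.5769


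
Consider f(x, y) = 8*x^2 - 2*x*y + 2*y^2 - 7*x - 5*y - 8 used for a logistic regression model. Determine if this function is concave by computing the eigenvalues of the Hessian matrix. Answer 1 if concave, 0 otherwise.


The Hessian of f(x,y) = 8*x^2 - 2*x*y + 2*y^2 - 7*x - 5*y - 8 is:
H = [[16, -2], [-2, 4]]
Trace = 16 + 4 = 20
Determinant = 16*4 - (-2)^2 = 60
Discriminant = (20)^2 - 4*60 = 160.0
Eigenvalues: lambda_1 = 3.6754, lambda_2 = 16.3246
The function is not concave.

0


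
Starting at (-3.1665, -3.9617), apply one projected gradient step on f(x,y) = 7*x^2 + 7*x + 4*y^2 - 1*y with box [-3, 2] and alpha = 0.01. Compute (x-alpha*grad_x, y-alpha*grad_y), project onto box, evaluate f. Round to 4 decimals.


Step 1: Compute gradient at (-3.1665, -3.9617).
grad_x = 2*7*-3.1665 + 7 = -37.331
grad_y = 2*4*-3.9617 - 1 = -32.6936
Step 2: Gradient step.
x_raw = -3.1665 - 0.01*-37.331 = -2.7932
y_raw = -3.9617 - 0.01*-32.6936 = -3.6348
Step 3: Project onto [-3, 2].
x_proj = clip(-2.7932) = -2.7932
y_proj = clip(-3.6348) = -3.0
Step 4: Evaluate f.
f(-2.7932, -3.0) = 74.061


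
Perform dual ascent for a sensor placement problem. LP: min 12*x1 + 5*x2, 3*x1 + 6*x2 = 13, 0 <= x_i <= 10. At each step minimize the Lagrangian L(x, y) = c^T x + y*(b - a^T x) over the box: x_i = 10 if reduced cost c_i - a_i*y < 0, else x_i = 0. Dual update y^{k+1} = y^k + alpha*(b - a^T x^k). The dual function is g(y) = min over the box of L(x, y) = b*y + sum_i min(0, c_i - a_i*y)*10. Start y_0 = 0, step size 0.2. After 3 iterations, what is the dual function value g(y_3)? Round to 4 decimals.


Dual ascent for LP: min 12*x1 + 5*x2, 3*x1 + 6*x2 = 13, 0 <= x_i <= 10
Step 1: y^k = 0.0, reduced costs: (12.0, 5.0)
  x^k = (0.0, 0.0), subgradient = b - a^T x = 13.0
  y^{k+1} = 0.0 + 0.2*13.0 = 2.6
Step 2: y^k = 2.6, reduced costs: (4.2, -10.6)
  x^k = (0.0, 10.0), subgradient = b - a^T x = -47.0
  y^{k+1} = 2.6 + 0.2*-47.0 = -6.8
Step 3: y^k = -6.8, reduced costs: (32.4, 45.8)
  x^k = (0.0, 0.0), subgradient = b - a^T x = 13.0
  y^{k+1} = -6.8 + 0.2*13.0 = -4.2
Dual objective at y_3 = -4.2: reduced costs (24.6, 30.2), box minimizer x = (0.0, 0.0)
g(y_3) = b*y + (c1 - a1*y)*x1 + (c2 - a2*y)*x2 = 13*(-4.2) + 24.6*0.0 + 30.2*0.0 = -54.6 + 0.0 + 0.0 = -54.6


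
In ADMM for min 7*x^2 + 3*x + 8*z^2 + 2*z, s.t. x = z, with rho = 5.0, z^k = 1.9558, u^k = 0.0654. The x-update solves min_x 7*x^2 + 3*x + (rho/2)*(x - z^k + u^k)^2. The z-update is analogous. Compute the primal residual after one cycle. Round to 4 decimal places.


ADMM iteration with rho = 5.0, z^k = 1.9558, u^k = 0.0654
Step 1: x-update.
Minimize 7*x^2 + 3*x + (5.0/2)*(x - 1.9558 + 0.0654)^2
FOC: (2*7 + 5.0)*x = -3 + 5.0*(1.9558 - 0.0654)
x^{k+1} = 0.3396
Step 2: z-update.
Minimize 8*z^2 + 2*z + (5.0/2)*(0.3396 - z + 0.0654)^2
FOC: (2*8 + 5.0)*z = -2 + 5.0*(0.3396 + 0.0654)
z^{k+1} = 0.0012
Step 3: u-update.
u^{k+1} = 0.0654 + 0.3396 - 0.0012 = 0.4038
Step 4: Primal residual = |0.3396 - 0.0012| = 0.3384


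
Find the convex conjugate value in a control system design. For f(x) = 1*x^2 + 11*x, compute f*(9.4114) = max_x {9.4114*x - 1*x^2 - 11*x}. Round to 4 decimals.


f*(y) = sup_x {y*x - a*x^2 - b*x} = sup_x {(y-b)*x - a*x^2}
FOC: (y - b) - 2a*x = 0 => x* = (y - b)/(2a)
x* = (9.4114 - 11)/(2*1) = -0.7943
f*(9.4114) = (y-b)^2/(4a) = (9.4114 - 11)^2/(4*1)
= 2.5236/4 = 0.6309


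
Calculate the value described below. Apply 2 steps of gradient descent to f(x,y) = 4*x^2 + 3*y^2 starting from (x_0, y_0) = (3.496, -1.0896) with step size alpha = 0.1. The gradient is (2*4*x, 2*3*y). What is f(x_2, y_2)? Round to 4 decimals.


Gradient descent on f(x,y) = 4*x^2 + 3*y^2.
Starting point: (3.496, -1.0896), alpha = 0.1
Step 1: grad_x = 2*4*3.496 = 27.968, grad_y = 2*3*-1.0896 = -6.5376
  x_1 = 3.496 - 0.1*27.968 = 0.6992
  y_1 = -1.0896 - 0.1*-6.5376 = -0.4358
Step 2: grad_x = 2*4*0.6992 = 5.5936, grad_y = 2*3*-0.4358 = -2.615
  x_2 = 0.6992 - 0.1*5.5936 = 0.1398
  y_2 = -0.4358 - 0.1*-2.615 = -0.1743
f(0.1398, -0.1743) = 4*0.1398^2 + 3*(-0.1743)^2 = 0.1694


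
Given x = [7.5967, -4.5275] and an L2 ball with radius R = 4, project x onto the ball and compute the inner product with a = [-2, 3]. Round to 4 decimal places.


Step 1: Compute ||x|| (intermediates to 6 decimals).
||x|| = sqrt(7.5967^2 + (-4.5275)^2) = 8.843535
Step 2: Project.
Since ||x|| > R, scale = R/||x|| = 4/8.843535 = 0.452308, proj(x) = scale * x
proj(x) = [3.436048, -2.047824]
Step 3: Dot product.
a^T * proj(x) = -2*3.436048 + 3*(-2.047824) = -13.0156


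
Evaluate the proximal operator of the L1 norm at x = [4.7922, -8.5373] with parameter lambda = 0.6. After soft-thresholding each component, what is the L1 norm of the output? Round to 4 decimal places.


Soft-thresholding with lambda = 0.6:
prox(4.7922) = sign(4.7922)*max(|4.7922| - 0.6, 0) = 4.1922
prox(-8.5373) = sign(-8.5373)*max(|-8.5373| - 0.6, 0) = -7.9373
prox(x) = [4.1922, -7.9373]
||prox(x)||_1 = 4.1922 + 7.9373 = 12.1295


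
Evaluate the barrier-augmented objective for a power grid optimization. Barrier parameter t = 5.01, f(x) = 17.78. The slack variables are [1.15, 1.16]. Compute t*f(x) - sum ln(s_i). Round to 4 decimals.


Step 1: Compute log-barrier.
ln values: [0.1398, 0.1484]
phi = -(0.1398 + 0.1484) = -0.2882
Step 2: Compute augmented objective.
t*f(x) = 5.01*17.78 = 89.0778
Total = 89.0778 - 0.2882 = 88.7896


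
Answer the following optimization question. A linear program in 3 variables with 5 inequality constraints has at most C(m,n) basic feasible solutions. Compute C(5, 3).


Each vertex corresponds to some choice of n active constraints out of m, so the number of vertices is at most C(m, n) = m! / (n!(m-n)!).
m = 5, n = 3
Numerator: 5 * 4 * 3
Denominator: 3! = 6
C(5, 3) = 10


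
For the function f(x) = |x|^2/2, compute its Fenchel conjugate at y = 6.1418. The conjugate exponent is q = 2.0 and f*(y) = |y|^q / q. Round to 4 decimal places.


The conjugate exponent q satisfies 1/p + 1/q = 1.
p = 2, so q = 2/(2 - 1) = 2.0
|y|^q = 6.1418^2.0 = 37.7217
f*(6.1418) = 37.7217 / 2.0 = 18.8609


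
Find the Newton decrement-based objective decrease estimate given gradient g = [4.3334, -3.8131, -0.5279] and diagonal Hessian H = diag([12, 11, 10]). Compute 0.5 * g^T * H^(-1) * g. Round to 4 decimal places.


Step 1: H is diagonal, so H^(-1) * g = [0.3611, -0.3466, -0.0528].
Step 2: g^T H^(-1) g = sum_i g_i^2 / H_ii
  = (4.3334)^2/12 + (-3.8131)^2/11 + (-0.5279)^2/10
  = 1.5649 + 1.3218 + 0.0279 = 2.9145
Step 3: Objective decrease = 0.5 * g^T H^(-1) g = 1.4573


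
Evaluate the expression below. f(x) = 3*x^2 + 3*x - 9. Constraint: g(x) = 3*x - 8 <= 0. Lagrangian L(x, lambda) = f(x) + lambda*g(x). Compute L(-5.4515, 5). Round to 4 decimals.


Step 1: Evaluate f(x).
f(-5.4515) = 3*(-5.4515)^2 + 3*(-5.4515) - 9 = 63.8021
Step 2: Evaluate g(x).
g(-5.4515) = 3*-5.4515 - 8 = -24.3545
Step 3: Compute Lagrangian.
L = 63.8021 + 5*-24.3545 = -57.9704


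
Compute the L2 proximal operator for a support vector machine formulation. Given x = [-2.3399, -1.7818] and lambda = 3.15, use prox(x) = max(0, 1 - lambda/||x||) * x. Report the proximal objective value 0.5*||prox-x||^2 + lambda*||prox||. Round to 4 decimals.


Step 1: Compute ||x||.
||x|| = 2.9411
Step 2: Compute scaling factor.
scale = max(0, 1 - 3.15/2.9411) = 0.0
Step 3: prox(x) = [-0.0, -0.0]
||prox(x)|| = 0.0
Step 4: Proximal objective.
0.5*||prox-x||^2 = 4.325
lambda*||prox|| = 0.0
Total = 4.325


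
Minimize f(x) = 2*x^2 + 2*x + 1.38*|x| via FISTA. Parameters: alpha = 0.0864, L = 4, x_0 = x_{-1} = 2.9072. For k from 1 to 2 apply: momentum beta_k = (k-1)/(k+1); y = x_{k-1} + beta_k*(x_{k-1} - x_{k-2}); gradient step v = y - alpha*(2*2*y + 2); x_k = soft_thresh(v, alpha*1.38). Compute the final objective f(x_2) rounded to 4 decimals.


FISTA on f(x) = 2*x^2 + 2*x + 1.38*|x|
L = 4, alpha = 0.0864
Iteration 1: beta = 0.0, y = 2.9072 + 0.0*(2.9072 - 2.9072) = 2.9072
  grad(y) = 13.6288, v = y - alpha*grad = 1.7297
  prox(v) = soft_thresh(1.7297, 0.1192) = 1.6104
Iteration 2: beta = 0.3333, y = 1.6104 + 0.3333*(1.6104 - 2.9072) = 1.1782
  grad(y) = 6.7127, v = y - alpha*grad = 0.5982
  prox(v) = soft_thresh(0.5982, 0.1192) = 0.479
f(x_2) = 2*0.479^2 + 2*0.479 + 1.38*|0.479| = 2.0778


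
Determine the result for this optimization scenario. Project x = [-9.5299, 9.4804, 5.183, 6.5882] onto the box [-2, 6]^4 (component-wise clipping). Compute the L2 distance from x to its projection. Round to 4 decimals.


Project each component onto [-2, 6].
clip(-9.5299) = -2.0, clip(9.4804) = 6.0, clip(5.183) = 5.183, clip(6.5882) = 6.0
Projection = [-2.0, 6.0, 5.183, 6.0]
Squared diffs: [56.6994, 12.1132, 0.0, 0.346]
Distance = sqrt(69.1586) = 8.3162


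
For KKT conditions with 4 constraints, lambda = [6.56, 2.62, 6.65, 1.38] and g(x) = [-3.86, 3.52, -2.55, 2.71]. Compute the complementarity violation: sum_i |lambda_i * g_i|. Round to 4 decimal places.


KKT complementary slackness check:
lambda_1 * g_1 = 6.56 * -3.86 = -25.3216
lambda_2 * g_2 = 2.62 * 3.52 = 9.2224
lambda_3 * g_3 = 6.65 * -2.55 = -16.9575
lambda_4 * g_4 = 1.38 * 2.71 = 3.7398
Total violation = 25.3216 + 9.2224 + 16.9575 + 3.7398 = 55.2413


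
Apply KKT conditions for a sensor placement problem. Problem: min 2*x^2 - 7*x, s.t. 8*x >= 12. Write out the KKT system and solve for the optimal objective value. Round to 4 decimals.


Step 1: Try lambda = 0 (constraint inactive).
Stationarity: 2*2*x - 7 = 0
x* = 7/(2*2) = 1.75
Check constraint: 8*1.75 = 14.0 >= 12 -- satisfied.
Step 2: Compute optimal value.
f(x*) = 2*1.75^2 - 7*1.75 = -6.125


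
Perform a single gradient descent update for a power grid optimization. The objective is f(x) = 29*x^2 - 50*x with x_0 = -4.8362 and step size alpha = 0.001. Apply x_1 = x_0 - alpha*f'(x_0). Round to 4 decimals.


We compute the gradient at x_0 and apply the update.
f'(x) = 58*x - 50
f'(-4.8362) = 58*-4.8362 - 50 = -330.4996
x_1 = -4.8362 - 0.001*-330.4996 = -4.5057


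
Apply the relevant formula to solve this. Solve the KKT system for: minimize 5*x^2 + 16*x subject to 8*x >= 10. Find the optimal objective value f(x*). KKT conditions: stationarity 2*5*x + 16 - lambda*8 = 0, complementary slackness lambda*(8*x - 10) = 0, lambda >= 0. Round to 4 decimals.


Step 1: Try lambda = 0 (constraint inactive).
x_unc = -16/(2*5) = -1.6
Check: 8*-1.6 = -12.8 < 10 -- violated!
Step 2: Constraint must be active: 8*x = 10
x* = 10/8 = 1.25
lambda = (2*5*1.25 + 16)/8 = 3.5625
Step 3: Compute optimal value.
f(x*) = 5*1.25^2 + 16*1.25 = 27.8125


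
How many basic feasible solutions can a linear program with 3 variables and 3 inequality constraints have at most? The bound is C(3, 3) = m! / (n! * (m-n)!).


Each vertex corresponds to some choice of n active constraints out of m, so the number of vertices is at most C(m, n) = m! / (n!(m-n)!).
m = 3, n = 3
Numerator: 3 * 2 * 1
Denominator: 3! = 6
C(3, 3) = 1


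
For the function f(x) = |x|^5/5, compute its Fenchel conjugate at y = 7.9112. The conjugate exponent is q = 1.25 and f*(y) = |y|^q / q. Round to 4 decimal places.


The conjugate exponent q satisfies 1/p + 1/q = 1.
p = 5, so q = 5/(5 - 1) = 1.25
|y|^q = 7.9112^1.25 = 13.2679
f*(7.9112) = 13.2679 / 1.25 = 10.6143


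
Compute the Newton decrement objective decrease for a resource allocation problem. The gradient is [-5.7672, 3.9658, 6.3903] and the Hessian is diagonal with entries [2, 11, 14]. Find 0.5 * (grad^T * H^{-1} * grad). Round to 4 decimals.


Step 1: H is diagonal, so H^(-1) * g = [-2.8836, 0.3605, 0.4565].
Step 2: g^T H^(-1) g = sum_i g_i^2 / H_ii
  = (-5.7672)^2/2 + (3.9658)^2/11 + (6.3903)^2/14
  = 16.6303 + 1.4298 + 2.9169 = 20.9769
Step 3: Objective decrease = 0.5 * g^T H^(-1) g = 10.4885


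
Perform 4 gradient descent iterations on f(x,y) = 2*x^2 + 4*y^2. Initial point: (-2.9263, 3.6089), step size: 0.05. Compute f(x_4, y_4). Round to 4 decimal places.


Gradient descent on f(x,y) = 2*x^2 + 4*y^2.
Starting point: (-2.9263, 3.6089), alpha = 0.05
Step 1: grad_x = 2*2*-2.9263 = -11.7052, grad_y = 2*4*3.6089 = 28.8712
  x_1 = -2.9263 - 0.05*-11.7052 = -2.341
  y_1 = 3.6089 - 0.05*28.8712 = 2.1653
Step 2: grad_x = 2*2*-2.341 = -9.3642, grad_y = 2*4*2.1653 = 17.3227
  x_2 = -2.341 - 0.05*-9.3642 = -1.8728
  y_2 = 2.1653 - 0.05*17.3227 = 1.2992
Step 3: grad_x = 2*2*-1.8728 = -7.4913, grad_y = 2*4*1.2992 = 10.3936
  x_3 = -1.8728 - 0.05*-7.4913 = -1.4983
  y_3 = 1.2992 - 0.05*10.3936 = 0.7795
Step 4: grad_x = 2*2*-1.4983 = -5.9931, grad_y = 2*4*0.7795 = 6.2362
  x_4 = -1.4983 - 0.05*-5.9931 = -1.1986
  y_4 = 0.7795 - 0.05*6.2362 = 0.4677
f(-1.1986, 0.4677) = 2*(-1.1986)^2 + 4*0.4677^2 = 3.7484


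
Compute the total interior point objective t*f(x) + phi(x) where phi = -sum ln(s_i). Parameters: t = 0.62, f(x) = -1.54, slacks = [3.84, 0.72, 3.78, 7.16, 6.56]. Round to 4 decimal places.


Step 1: Compute log-barrier.
ln values: [1.3455, -0.3285, 1.3297, 1.9685, 1.881]
phi = -(1.3455 - 0.3285 + 1.3297 + 1.9685 + 1.881) = -6.1962
Step 2: Compute augmented objective.
t*f(x) = 0.62*-1.54 = -0.9548
Total = -0.9548 - 6.1962 = -7.151


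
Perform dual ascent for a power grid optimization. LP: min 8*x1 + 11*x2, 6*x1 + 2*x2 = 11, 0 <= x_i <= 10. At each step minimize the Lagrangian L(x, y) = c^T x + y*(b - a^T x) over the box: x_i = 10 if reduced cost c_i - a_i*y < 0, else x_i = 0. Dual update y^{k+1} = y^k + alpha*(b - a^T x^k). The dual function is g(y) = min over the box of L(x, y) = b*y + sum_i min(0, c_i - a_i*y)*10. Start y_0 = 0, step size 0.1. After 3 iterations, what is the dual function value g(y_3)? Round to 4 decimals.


Dual ascent for LP: min 8*x1 + 11*x2, 6*x1 + 2*x2 = 11, 0 <= x_i <= 10
Step 1: y^k = 0.0, reduced costs: (8.0, 11.0)
  x^k = (0.0, 0.0), subgradient = b - a^T x = 11.0
  y^{k+1} = 0.0 + 0.1*11.0 = 1.1
Step 2: y^k = 1.1, reduced costs: (1.4, 8.8)
  x^k = (0.0, 0.0), subgradient = b - a^T x = 11.0
  y^{k+1} = 1.1 + 0.1*11.0 = 2.2
Step 3: y^k = 2.2, reduced costs: (-5.2, 6.6)
  x^k = (10.0, 0.0), subgradient = b - a^T x = -49.0
  y^{k+1} = 2.2 + 0.1*-49.0 = -2.7
Dual objective at y_3 = -2.7: reduced costs (24.2, 16.4), box minimizer x = (0.0, 0.0)
g(y_3) = b*y + (c1 - a1*y)*x1 + (c2 - a2*y)*x2 = 11*(-2.7) + 24.2*0.0 + 16.4*0.0 = -29.7 + 0.0 + 0.0 = -29.7


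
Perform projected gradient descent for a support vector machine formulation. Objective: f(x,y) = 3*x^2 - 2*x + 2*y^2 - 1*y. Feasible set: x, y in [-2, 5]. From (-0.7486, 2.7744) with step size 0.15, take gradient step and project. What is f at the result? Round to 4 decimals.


Step 1: Compute gradient at (-0.7486, 2.7744).
grad_x = 2*3*-0.7486 - 2 = -6.4916
grad_y = 2*2*2.7744 - 1 = 10.0976
Step 2: Gradient step.
x_raw = -0.7486 - 0.15*-6.4916 = 0.2251
y_raw = 2.7744 - 0.15*10.0976 = 1.2598
Step 3: Project onto [-2, 5].
x_proj = clip(0.2251) = 0.2251
y_proj = clip(1.2598) = 1.2598
Step 4: Evaluate f.
f(0.2251, 1.2598) = 1.616


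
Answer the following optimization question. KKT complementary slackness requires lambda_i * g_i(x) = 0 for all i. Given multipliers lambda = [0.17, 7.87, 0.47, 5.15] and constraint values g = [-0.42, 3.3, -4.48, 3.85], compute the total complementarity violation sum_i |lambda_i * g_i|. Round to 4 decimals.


KKT complementary slackness check:
lambda_1 * g_1 = 0.17 * -0.42 = -0.0714
lambda_2 * g_2 = 7.87 * 3.3 = 25.971
lambda_3 * g_3 = 0.47 * -4.48 = -2.1056
lambda_4 * g_4 = 5.15 * 3.85 = 19.8275
Total violation = 0.0714 + 25.971 + 2.1056 + 19.8275 = 47.9755


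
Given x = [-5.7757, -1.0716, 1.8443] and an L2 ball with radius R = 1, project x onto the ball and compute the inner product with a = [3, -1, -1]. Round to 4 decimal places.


Step 1: Compute ||x|| (intermediates to 6 decimals).
||x|| = sqrt((-5.7757)^2 + (-1.0716)^2 + 1.8443^2) = 6.156986
Step 2: Project.
Since ||x|| > R, scale = R/||x|| = 1/6.156986 = 0.162417, proj(x) = scale * x
proj(x) = [-0.938072, -0.174046, 0.299546]
Step 3: Dot product.
a^T * proj(x) = 3*(-0.938072) - 1*(-0.174046) - 1*0.299546 = -2.9397


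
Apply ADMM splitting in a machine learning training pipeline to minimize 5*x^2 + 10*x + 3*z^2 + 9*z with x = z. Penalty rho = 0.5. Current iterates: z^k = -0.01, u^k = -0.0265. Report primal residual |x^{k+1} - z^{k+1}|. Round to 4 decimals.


ADMM iteration with rho = 0.5, z^k = -0.01, u^k = -0.0265
Step 1: x-update.
Minimize 5*x^2 + 10*x + (0.5/2)*(x + 0.01 - 0.0265)^2
FOC: (2*5 + 0.5)*x = -10 + 0.5*(-0.01 + 0.0265)
x^{k+1} = -0.9516
Step 2: z-update.
Minimize 3*z^2 + 9*z + (0.5/2)*(-0.9516 - z - 0.0265)^2
FOC: (2*3 + 0.5)*z = -9 + 0.5*(-0.9516 - 0.0265)
z^{k+1} = -1.4599
Step 3: u-update.
u^{k+1} = -0.0265 - 0.9516 + 1.4599 = 0.4818
Step 4: Primal residual = |-0.9516 + 1.4599| = 0.5083


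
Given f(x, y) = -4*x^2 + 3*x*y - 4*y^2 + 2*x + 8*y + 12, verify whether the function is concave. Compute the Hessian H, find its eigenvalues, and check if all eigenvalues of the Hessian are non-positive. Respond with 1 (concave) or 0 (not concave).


The Hessian of f(x,y) = -4*x^2 + 3*x*y - 4*y^2 + 2*x + 8*y + 12 is:
H = [[-8, 3], [3, -8]]
Trace = -8 - 8 = -16
Determinant = -8*-8 - (3)^2 = 55
Discriminant = (-16)^2 - 4*55 = 36.0
Eigenvalues: lambda_1 = -11.0, lambda_2 = -5.0
The function is concave.

1


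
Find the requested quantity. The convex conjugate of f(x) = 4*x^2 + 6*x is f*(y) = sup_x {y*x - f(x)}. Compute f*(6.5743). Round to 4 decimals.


f*(y) = sup_x {y*x - a*x^2 - b*x} = sup_x {(y-b)*x - a*x^2}
FOC: (y - b) - 2a*x = 0 => x* = (y - b)/(2a)
x* = (6.5743 - 6)/(2*4) = 0.0718
f*(6.5743) = (y-b)^2/(4a) = (6.5743 - 6)^2/(4*4)
= 0.3298/16 = 0.0206


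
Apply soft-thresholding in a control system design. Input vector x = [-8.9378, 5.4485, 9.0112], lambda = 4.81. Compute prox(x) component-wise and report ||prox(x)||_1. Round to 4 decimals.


Soft-thresholding with lambda = 4.81:
prox(-8.9378) = sign(-8.9378)*max(|-8.9378| - 4.81, 0) = -4.1278
prox(5.4485) = sign(5.4485)*max(|5.4485| - 4.81, 0) = 0.6385
prox(9.0112) = sign(9.0112)*max(|9.0112| - 4.81, 0) = 4.2012
prox(x) = [-4.1278, 0.6385, 4.2012]
||prox(x)||_1 = 4.1278 + 0.6385 + 4.2012 = 8.9675


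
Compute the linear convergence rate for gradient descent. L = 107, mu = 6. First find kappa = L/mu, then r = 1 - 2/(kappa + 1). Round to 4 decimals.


Step 1: Compute the condition number.
kappa = L/mu = 107/6 = 17.8333
Step 2: Compute the convergence rate.
r = 1 - 2/(kappa + 1) = 1 - 2*mu/(L + mu) = (L - mu)/(L + mu) = 101/113 = 0.8938


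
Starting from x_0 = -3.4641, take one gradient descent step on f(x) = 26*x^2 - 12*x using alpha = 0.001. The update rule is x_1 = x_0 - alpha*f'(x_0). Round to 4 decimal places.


We compute the gradient at x_0 and apply the update.
f'(x) = 52*x - 12
f'(-3.4641) = 52*-3.4641 - 12 = -192.1332
x_1 = -3.4641 - 0.001*-192.1332 = -3.272


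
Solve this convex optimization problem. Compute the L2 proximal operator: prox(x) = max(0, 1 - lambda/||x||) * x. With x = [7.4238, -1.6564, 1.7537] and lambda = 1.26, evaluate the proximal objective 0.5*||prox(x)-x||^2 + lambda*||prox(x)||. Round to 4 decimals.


Step 1: Compute ||x||.
||x|| = 7.8059
Step 2: Compute scaling factor.
scale = max(0, 1 - 1.26/7.8059) = 0.8386
Step 3: prox(x) = [6.2255, -1.389, 1.4706]
||prox(x)|| = 6.5459
Step 4: Proximal objective.
0.5*||prox-x||^2 = 0.7938
lambda*||prox|| = 8.2478
Total = 9.0416


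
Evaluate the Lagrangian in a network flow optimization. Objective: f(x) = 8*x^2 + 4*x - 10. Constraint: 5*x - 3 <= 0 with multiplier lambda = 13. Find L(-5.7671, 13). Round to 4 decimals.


Step 1: Evaluate f(x).
f(-5.7671) = 8*(-5.7671)^2 + 4*(-5.7671) - 10 = 233.0071
Step 2: Evaluate g(x).
g(-5.7671) = 5*-5.7671 - 3 = -31.8355
Step 3: Compute Lagrangian.
L = 233.0071 + 13*-31.8355 = -180.8544


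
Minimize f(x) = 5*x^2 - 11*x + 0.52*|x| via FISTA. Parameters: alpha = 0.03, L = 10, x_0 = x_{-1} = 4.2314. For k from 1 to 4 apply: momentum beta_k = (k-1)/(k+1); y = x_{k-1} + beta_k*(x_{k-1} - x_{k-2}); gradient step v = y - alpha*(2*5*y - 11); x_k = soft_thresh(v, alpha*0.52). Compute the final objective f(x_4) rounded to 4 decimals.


FISTA on f(x) = 5*x^2 - 11*x + 0.52*|x|
L = 10, alpha = 0.03
Iteration 1: beta = 0.0, y = 4.2314 + 0.0*(4.2314 - 4.2314) = 4.2314
  grad(y) = 31.314, v = y - alpha*grad = 3.292
  prox(v) = soft_thresh(3.292, 0.0156) = 3.2764
Iteration 2: beta = 0.3333, y = 3.2764 + 0.3333*(3.2764 - 4.2314) = 2.958
  grad(y) = 18.5804, v = y - alpha*grad = 2.4006
  prox(v) = soft_thresh(2.4006, 0.0156) = 2.385
Iteration 3: beta = 0.5, y = 2.385 + 0.5*(2.385 - 3.2764) = 1.9394
  grad(y) = 8.3935, v = y - alpha*grad = 1.6875
  prox(v) = soft_thresh(1.6875, 0.0156) = 1.6719
Iteration 4: beta = 0.6, y = 1.6719 + 0.6*(1.6719 - 2.385) = 1.2441
  grad(y) = 1.441, v = y - alpha*grad = 1.2009
  prox(v) = soft_thresh(1.2009, 0.0156) = 1.1853
f(x_4) = 5*1.1853^2 - 11*1.1853 + 0.52*|1.1853| = -5.3973


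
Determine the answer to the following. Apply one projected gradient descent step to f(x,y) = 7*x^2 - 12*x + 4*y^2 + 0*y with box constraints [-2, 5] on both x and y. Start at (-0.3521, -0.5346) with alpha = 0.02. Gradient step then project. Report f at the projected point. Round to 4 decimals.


Step 1: Compute gradient at (-0.3521, -0.5346).
grad_x = 2*7*-0.3521 - 12 = -16.9294
grad_y = 2*4*-0.5346 + 0 = -4.2768
Step 2: Gradient step.
x_raw = -0.3521 - 0.02*-16.9294 = -0.0135
y_raw = -0.5346 - 0.02*-4.2768 = -0.4491
Step 3: Project onto [-2, 5].
x_proj = clip(-0.0135) = -0.0135
y_proj = clip(-0.4491) = -0.4491
Step 4: Evaluate f.
f(-0.0135, -0.4491) = 0.9701


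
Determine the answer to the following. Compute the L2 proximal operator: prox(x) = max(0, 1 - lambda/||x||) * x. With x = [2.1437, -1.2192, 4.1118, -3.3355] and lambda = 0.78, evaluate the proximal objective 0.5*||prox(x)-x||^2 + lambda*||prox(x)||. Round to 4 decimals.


Step 1: Compute ||x||.
||x|| = 5.8407
Step 2: Compute scaling factor.
scale = max(0, 1 - 0.78/5.8407) = 0.8665
Step 3: prox(x) = [1.8574, -1.0564, 3.5627, -2.8901]
||prox(x)|| = 5.0607
Step 4: Proximal objective.
0.5*||prox-x||^2 = 0.3042
lambda*||prox|| = 3.9473
Total = 4.2516


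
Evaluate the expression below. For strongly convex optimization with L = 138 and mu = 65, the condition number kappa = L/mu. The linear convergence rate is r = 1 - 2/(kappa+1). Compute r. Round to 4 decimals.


Step 1: Compute the condition number.
kappa = L/mu = 138/65 = 2.1231
Step 2: Compute the convergence rate.
r = 1 - 2/(kappa + 1) = 1 - 2*mu/(L + mu) = (L - mu)/(L + mu) = 73/203 = 0.3596


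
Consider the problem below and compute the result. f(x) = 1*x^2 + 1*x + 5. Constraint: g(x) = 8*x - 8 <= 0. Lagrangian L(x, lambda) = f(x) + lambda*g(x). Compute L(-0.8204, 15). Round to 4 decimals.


Step 1: Evaluate f(x).
f(-0.8204) = 1*(-0.8204)^2 + 1*(-0.8204) + 5 = 4.8527
Step 2: Evaluate g(x).
g(-0.8204) = 8*-0.8204 - 8 = -14.5632
Step 3: Compute Lagrangian.
L = 4.8527 + 15*-14.5632 = -213.5953


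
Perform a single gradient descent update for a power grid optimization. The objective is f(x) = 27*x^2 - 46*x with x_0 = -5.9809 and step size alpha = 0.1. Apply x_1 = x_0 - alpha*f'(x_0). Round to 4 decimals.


We compute the gradient at x_0 and apply the update.
f'(x) = 54*x - 46
f'(-5.9809) = 54*-5.9809 - 46 = -368.9686
x_1 = -5.9809 - 0.1*-368.9686 = 30.916


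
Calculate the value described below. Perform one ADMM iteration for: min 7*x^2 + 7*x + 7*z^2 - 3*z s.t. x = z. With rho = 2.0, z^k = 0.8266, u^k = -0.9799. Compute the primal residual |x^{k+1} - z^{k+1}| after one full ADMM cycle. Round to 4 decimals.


ADMM iteration with rho = 2.0, z^k = 0.8266, u^k = -0.9799
Step 1: x-update.
Minimize 7*x^2 + 7*x + (2.0/2)*(x - 0.8266 - 0.9799)^2
FOC: (2*7 + 2.0)*x = -7 + 2.0*(0.8266 + 0.9799)
x^{k+1} = -0.2117
Step 2: z-update.
Minimize 7*z^2 - 3*z + (2.0/2)*(-0.2117 - z - 0.9799)^2
FOC: (2*7 + 2.0)*z = 3 + 2.0*(-0.2117 - 0.9799)
z^{k+1} = 0.0386
Step 3: u-update.
u^{k+1} = -0.9799 - 0.2117 - 0.0386 = -1.2301
Step 4: Primal residual = |-0.2117 - 0.0386| = 0.2502


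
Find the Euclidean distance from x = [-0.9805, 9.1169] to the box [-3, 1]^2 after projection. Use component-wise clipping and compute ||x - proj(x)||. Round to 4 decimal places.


Project each component onto [-3, 1].
clip(-0.9805) = -0.9805, clip(9.1169) = 1.0
Projection = [-0.9805, 1.0]
Squared diffs: [0.0, 65.8841]
Distance = sqrt(65.8841) = 8.1169


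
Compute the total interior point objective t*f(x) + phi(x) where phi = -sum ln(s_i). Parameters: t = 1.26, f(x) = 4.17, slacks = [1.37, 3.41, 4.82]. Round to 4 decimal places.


Step 1: Compute log-barrier.
ln values: [0.3148, 1.2267, 1.5728]
phi = -(0.3148 + 1.2267 + 1.5728) = -3.1143
Step 2: Compute augmented objective.
t*f(x) = 1.26*4.17 = 5.2542
Total = 5.2542 - 3.1143 = 2.1399


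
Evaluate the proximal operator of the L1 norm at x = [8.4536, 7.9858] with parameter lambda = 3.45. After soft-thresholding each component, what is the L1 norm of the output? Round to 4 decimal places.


Soft-thresholding with lambda = 3.45:
prox(8.4536) = sign(8.4536)*max(|8.4536| - 3.45, 0) = 5.0036
prox(7.9858) = sign(7.9858)*max(|7.9858| - 3.45, 0) = 4.5358
prox(x) = [5.0036, 4.5358]
||prox(x)||_1 = 5.0036 + 4.5358 = 9.5394


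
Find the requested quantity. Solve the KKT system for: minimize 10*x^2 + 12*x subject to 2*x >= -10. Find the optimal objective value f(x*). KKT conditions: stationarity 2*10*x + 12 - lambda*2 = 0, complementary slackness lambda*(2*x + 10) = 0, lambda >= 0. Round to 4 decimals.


Step 1: Try lambda = 0 (constraint inactive).
Stationarity: 2*10*x + 12 = 0
x* = -12/(2*10) = -0.6
Check constraint: 2*-0.6 = -1.2 >= -10 -- satisfied.
Step 2: Compute optimal value.
f(x*) = 10*(-0.6)^2 + 12*(-0.6) = -3.6


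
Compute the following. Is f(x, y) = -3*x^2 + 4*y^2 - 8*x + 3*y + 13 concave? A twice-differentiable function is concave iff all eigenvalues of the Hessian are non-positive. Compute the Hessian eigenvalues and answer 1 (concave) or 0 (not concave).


The Hessian of f(x,y) = -3*x^2 + 4*y^2 - 8*x + 3*y + 13 is:
H = [[-6, 0], [0, 8]]
Trace = -6 + 8 = 2
Determinant = -6*8 - (0)^2 = -48
Discriminant = (2)^2 - 4*-48 = 196.0
Eigenvalues: lambda_1 = -6.0, lambda_2 = 8.0
The function is not concave.

0


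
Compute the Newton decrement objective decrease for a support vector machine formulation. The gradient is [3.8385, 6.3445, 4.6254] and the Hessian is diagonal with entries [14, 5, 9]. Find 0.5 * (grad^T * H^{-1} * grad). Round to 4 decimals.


Step 1: H is diagonal, so H^(-1) * g = [0.2742, 1.2689, 0.5139].
Step 2: g^T H^(-1) g = sum_i g_i^2 / H_ii
  = (3.8385)^2/14 + (6.3445)^2/5 + (4.6254)^2/9
  = 1.0524 + 8.0505 + 2.3771 = 11.4801
Step 3: Objective decrease = 0.5 * g^T H^(-1) g = 5.7401


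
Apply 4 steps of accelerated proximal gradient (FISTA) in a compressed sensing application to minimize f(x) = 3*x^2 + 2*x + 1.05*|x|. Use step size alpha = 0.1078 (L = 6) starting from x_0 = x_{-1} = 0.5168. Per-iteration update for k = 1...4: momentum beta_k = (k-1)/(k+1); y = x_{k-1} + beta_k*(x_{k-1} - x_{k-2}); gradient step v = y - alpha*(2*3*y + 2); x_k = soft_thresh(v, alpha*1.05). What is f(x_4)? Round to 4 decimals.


FISTA on f(x) = 3*x^2 + 2*x + 1.05*|x|
L = 6, alpha = 0.1078
Iteration 1: beta = 0.0, y = 0.5168 + 0.0*(0.5168 - 0.5168) = 0.5168
  grad(y) = 5.1008, v = y - alpha*grad = -0.0331
  prox(v) = soft_thresh(-0.0331, 0.1132) = 0.0
Iteration 2: beta = 0.3333, y = 0.0 + 0.3333*(0.0 - 0.5168) = -0.1723
  grad(y) = 0.9664, v = y - alpha*grad = -0.2764
  prox(v) = soft_thresh(-0.2764, 0.1132) = -0.1633
Iteration 3: beta = 0.5, y = -0.1633 + 0.5*(-0.1633 - 0.0) = -0.2449
  grad(y) = 0.5307, v = y - alpha*grad = -0.3021
  prox(v) = soft_thresh(-0.3021, 0.1132) = -0.1889
Iteration 4: beta = 0.6, y = -0.1889 + 0.6*(-0.1889 + 0.1633) = -0.2043
  grad(y) = 0.7743, v = y - alpha*grad = -0.2878
  prox(v) = soft_thresh(-0.2878, 0.1132) = -0.1746
f(x_4) = 3*(-0.1746)^2 + 2*(-0.1746) + 1.05*|-0.1746| = -0.0744


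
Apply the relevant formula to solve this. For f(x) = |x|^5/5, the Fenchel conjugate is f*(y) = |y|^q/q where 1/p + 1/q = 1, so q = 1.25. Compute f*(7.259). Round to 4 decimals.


The conjugate exponent q satisfies 1/p + 1/q = 1.
p = 5, so q = 5/(5 - 1) = 1.25
|y|^q = 7.259^1.25 = 11.9151
f*(7.259) = 11.9151 / 1.25 = 9.532


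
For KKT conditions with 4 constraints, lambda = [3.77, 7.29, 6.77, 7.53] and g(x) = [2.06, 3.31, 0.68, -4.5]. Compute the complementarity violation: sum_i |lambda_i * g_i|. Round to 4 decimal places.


KKT complementary slackness check:
lambda_1 * g_1 = 3.77 * 2.06 = 7.7662
lambda_2 * g_2 = 7.29 * 3.31 = 24.1299
lambda_3 * g_3 = 6.77 * 0.68 = 4.6036
lambda_4 * g_4 = 7.53 * -4.5 = -33.885
Total violation = 7.7662 + 24.1299 + 4.6036 + 33.885 = 70.3847


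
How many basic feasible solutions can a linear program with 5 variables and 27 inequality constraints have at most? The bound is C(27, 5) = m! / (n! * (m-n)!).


Each vertex corresponds to some choice of n active constraints out of m, so the number of vertices is at most C(m, n) = m! / (n!(m-n)!).
m = 27, n = 5
Numerator: 27 * 26 * 25 * 24 * 23
Denominator: 5! = 120
C(27, 5) = 80730


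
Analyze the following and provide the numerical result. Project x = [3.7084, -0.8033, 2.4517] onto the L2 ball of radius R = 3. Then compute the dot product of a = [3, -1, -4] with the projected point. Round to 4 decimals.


Step 1: Compute ||x|| (intermediates to 6 decimals).
||x|| = sqrt(3.7084^2 + (-0.8033)^2 + 2.4517^2) = 4.517561
Step 2: Project.
Since ||x|| > R, scale = R/||x|| = 3/4.517561 = 0.664075, proj(x) = scale * x
proj(x) = [2.462656, -0.533451, 1.628113]
Step 3: Dot product.
a^T * proj(x) = 3*2.462656 - 1*(-0.533451) - 4*1.628113 = 1.409


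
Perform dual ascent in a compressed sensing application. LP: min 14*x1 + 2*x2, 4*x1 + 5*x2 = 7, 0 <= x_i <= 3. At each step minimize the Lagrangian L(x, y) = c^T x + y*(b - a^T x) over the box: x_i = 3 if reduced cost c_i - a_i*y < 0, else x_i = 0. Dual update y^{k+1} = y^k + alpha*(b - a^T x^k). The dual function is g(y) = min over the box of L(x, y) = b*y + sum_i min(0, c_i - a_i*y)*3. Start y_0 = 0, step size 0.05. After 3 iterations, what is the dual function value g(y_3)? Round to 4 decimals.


Dual ascent for LP: min 14*x1 + 2*x2, 4*x1 + 5*x2 = 7, 0 <= x_i <= 3
Step 1: y^k = 0.0, reduced costs: (14.0, 2.0)
  x^k = (0.0, 0.0), subgradient = b - a^T x = 7.0
  y^{k+1} = 0.0 + 0.05*7.0 = 0.35
Step 2: y^k = 0.35, reduced costs: (12.6, 0.25)
  x^k = (0.0, 0.0), subgradient = b - a^T x = 7.0
  y^{k+1} = 0.35 + 0.05*7.0 = 0.7
Step 3: y^k = 0.7, reduced costs: (11.2, -1.5)
  x^k = (0.0, 3.0), subgradient = b - a^T x = -8.0
  y^{k+1} = 0.7 + 0.05*-8.0 = 0.3
Dual objective at y_3 = 0.3: reduced costs (12.8, 0.5), box minimizer x = (0.0, 0.0)
g(y_3) = b*y + (c1 - a1*y)*x1 + (c2 - a2*y)*x2 = 7*0.3 + 12.8*0.0 + 0.5*0.0 = 2.1 + 0.0 + 0.0 = 2.1


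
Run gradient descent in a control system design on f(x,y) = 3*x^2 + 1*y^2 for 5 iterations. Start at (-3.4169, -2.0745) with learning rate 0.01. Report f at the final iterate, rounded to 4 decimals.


Gradient descent on f(x,y) = 3*x^2 + 1*y^2.
Starting point: (-3.4169, -2.0745), alpha = 0.01
Step 1: grad_x = 2*3*-3.4169 = -20.5014, grad_y = 2*1*-2.0745 = -4.149
  x_1 = -3.4169 - 0.01*-20.5014 = -3.2119
  y_1 = -2.0745 - 0.01*-4.149 = -2.033
Step 2: grad_x = 2*3*-3.2119 = -19.2713, grad_y = 2*1*-2.033 = -4.066
  x_2 = -3.2119 - 0.01*-19.2713 = -3.0192
  y_2 = -2.033 - 0.01*-4.066 = -1.9923
Step 3: grad_x = 2*3*-3.0192 = -18.115, grad_y = 2*1*-1.9923 = -3.9847
  x_3 = -3.0192 - 0.01*-18.115 = -2.838
  y_3 = -1.9923 - 0.01*-3.9847 = -1.9525
Step 4: grad_x = 2*3*-2.838 = -17.0281, grad_y = 2*1*-1.9525 = -3.905
  x_4 = -2.838 - 0.01*-17.0281 = -2.6677
  y_4 = -1.9525 - 0.01*-3.905 = -1.9135
Step 5: grad_x = 2*3*-2.6677 = -16.0064, grad_y = 2*1*-1.9135 = -3.8269
  x_5 = -2.6677 - 0.01*-16.0064 = -2.5077
  y_5 = -1.9135 - 0.01*-3.8269 = -1.8752
f(-2.5077, -1.8752) = 3*(-2.5077)^2 + 1*(-1.8752)^2 = 22.3816


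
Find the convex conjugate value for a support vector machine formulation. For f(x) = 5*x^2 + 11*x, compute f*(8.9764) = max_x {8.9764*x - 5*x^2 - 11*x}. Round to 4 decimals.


f*(y) = sup_x {y*x - a*x^2 - b*x} = sup_x {(y-b)*x - a*x^2}
FOC: (y - b) - 2a*x = 0 => x* = (y - b)/(2a)
x* = (8.9764 - 11)/(2*5) = -0.2024
f*(8.9764) = (y-b)^2/(4a) = (8.9764 - 11)^2/(4*5)
= 4.095/20 = 0.2047


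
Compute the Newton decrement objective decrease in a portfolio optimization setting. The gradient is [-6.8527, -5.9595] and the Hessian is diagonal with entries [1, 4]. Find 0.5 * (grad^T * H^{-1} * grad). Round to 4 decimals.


Step 1: H is diagonal, so H^(-1) * g = [-6.8527, -1.4899].
Step 2: g^T H^(-1) g = sum_i g_i^2 / H_ii
  = (-6.8527)^2/1 + (-5.9595)^2/4
  = 46.9595 + 8.8789 = 55.8384
Step 3: Objective decrease = 0.5 * g^T H^(-1) g = 27.9192


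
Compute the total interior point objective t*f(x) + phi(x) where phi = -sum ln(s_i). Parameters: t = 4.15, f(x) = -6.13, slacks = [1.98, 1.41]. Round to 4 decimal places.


Step 1: Compute log-barrier.
ln values: [0.6831, 0.3436]
phi = -(0.6831 + 0.3436) = -1.0267
Step 2: Compute augmented objective.
t*f(x) = 4.15*-6.13 = -25.4395
Total = -25.4395 - 1.0267 = -26.4662


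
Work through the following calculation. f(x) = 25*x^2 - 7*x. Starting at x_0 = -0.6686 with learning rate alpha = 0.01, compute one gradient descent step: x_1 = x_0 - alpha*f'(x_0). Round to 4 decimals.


We compute the gradient at x_0 and apply the update.
f'(x) = 50*x - 7
f'(-0.6686) = 50*-0.6686 - 7 = -40.43
x_1 = -0.6686 - 0.01*-40.43 = -0.2643


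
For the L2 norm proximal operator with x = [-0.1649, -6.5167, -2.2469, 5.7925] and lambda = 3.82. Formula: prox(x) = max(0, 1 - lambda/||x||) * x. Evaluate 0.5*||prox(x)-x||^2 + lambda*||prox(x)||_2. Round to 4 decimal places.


Step 1: Compute ||x||.
||x|| = 9.0053
Step 2: Compute scaling factor.
scale = max(0, 1 - 3.82/9.0053) = 0.5758
Step 3: prox(x) = [-0.095, -3.7524, -1.2938, 3.3354]
||prox(x)|| = 5.1853
Step 4: Proximal objective.
0.5*||prox-x||^2 = 7.2962
lambda*||prox|| = 19.8078
Total = 27.1042


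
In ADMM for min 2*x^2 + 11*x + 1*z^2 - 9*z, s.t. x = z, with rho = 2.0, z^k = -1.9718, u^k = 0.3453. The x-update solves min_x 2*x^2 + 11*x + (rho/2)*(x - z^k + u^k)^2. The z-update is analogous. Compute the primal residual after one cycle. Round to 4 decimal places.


ADMM iteration with rho = 2.0, z^k = -1.9718, u^k = 0.3453
Step 1: x-update.
Minimize 2*x^2 + 11*x + (2.0/2)*(x + 1.9718 + 0.3453)^2
FOC: (2*2 + 2.0)*x = -11 + 2.0*(-1.9718 - 0.3453)
x^{k+1} = -2.6057
Step 2: z-update.
Minimize 1*z^2 - 9*z + (2.0/2)*(-2.6057 - z + 0.3453)^2
FOC: (2*1 + 2.0)*z = 9 + 2.0*(-2.6057 + 0.3453)
z^{k+1} = 1.1198
Step 3: u-update.
u^{k+1} = 0.3453 - 2.6057 - 1.1198 = -3.3802
Step 4: Primal residual = |-2.6057 - 1.1198| = 3.7255


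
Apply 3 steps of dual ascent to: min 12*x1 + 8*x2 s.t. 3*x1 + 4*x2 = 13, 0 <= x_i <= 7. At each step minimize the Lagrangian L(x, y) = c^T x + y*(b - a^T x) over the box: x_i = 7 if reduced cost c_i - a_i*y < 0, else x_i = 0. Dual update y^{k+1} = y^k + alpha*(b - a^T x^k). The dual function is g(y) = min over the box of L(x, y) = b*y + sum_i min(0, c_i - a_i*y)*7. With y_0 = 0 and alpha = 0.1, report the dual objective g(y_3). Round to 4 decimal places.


Dual ascent for LP: min 12*x1 + 8*x2, 3*x1 + 4*x2 = 13, 0 <= x_i <= 7
Step 1: y^k = 0.0, reduced costs: (12.0, 8.0)
  x^k = (0.0, 0.0), subgradient = b - a^T x = 13.0
  y^{k+1} = 0.0 + 0.1*13.0 = 1.3
Step 2: y^k = 1.3, reduced costs: (8.1, 2.8)
  x^k = (0.0, 0.0), subgradient = b - a^T x = 13.0
  y^{k+1} = 1.3 + 0.1*13.0 = 2.6
Step 3: y^k = 2.6, reduced costs: (4.2, -2.4)
  x^k = (0.0, 7.0), subgradient = b - a^T x = -15.0
  y^{k+1} = 2.6 + 0.1*-15.0 = 1.1
Dual objective at y_3 = 1.1: reduced costs (8.7, 3.6), box minimizer x = (0.0, 0.0)
g(y_3) = b*y + (c1 - a1*y)*x1 + (c2 - a2*y)*x2 = 13*1.1 + 8.7*0.0 + 3.6*0.0 = 14.3 + 0.0 + 0.0 = 14.3
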